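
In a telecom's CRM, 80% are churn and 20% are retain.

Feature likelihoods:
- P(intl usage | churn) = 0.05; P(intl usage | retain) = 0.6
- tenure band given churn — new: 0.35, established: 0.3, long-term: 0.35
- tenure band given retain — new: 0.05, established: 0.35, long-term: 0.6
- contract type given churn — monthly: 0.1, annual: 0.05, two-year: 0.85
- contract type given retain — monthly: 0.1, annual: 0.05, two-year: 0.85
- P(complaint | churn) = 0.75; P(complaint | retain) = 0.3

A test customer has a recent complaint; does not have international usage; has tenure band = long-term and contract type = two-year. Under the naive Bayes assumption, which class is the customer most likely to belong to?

churn: 0.8 × (1−0.05) × 0.35 × 0.85 × 0.75 = 0.169575
retain: 0.2 × (1−0.6) × 0.6 × 0.85 × 0.3 = 0.01224
Highest score → churn.

churn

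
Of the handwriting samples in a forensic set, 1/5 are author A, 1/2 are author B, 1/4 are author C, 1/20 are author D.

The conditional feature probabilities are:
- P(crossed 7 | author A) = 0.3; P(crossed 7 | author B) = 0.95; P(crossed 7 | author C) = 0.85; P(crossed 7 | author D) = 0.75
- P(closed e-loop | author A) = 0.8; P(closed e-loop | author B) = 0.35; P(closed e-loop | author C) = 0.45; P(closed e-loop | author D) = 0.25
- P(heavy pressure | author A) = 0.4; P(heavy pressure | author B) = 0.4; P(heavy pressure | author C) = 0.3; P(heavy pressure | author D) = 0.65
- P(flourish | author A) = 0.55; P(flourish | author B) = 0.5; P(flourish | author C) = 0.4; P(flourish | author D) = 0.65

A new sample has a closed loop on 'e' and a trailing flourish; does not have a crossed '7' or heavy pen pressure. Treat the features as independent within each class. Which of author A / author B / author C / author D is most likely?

author A

author A: 0.2 × (1−0.3) × 0.8 × (1−0.4) × 0.55 = 0.03696
author B: 0.5 × (1−0.95) × 0.35 × (1−0.4) × 0.5 = 0.002625
author C: 0.25 × (1−0.85) × 0.45 × (1−0.3) × 0.4 = 0.004725
author D: 0.05 × (1−0.75) × 0.25 × (1−0.65) × 0.65 = 0.0007109375
Highest score → author A.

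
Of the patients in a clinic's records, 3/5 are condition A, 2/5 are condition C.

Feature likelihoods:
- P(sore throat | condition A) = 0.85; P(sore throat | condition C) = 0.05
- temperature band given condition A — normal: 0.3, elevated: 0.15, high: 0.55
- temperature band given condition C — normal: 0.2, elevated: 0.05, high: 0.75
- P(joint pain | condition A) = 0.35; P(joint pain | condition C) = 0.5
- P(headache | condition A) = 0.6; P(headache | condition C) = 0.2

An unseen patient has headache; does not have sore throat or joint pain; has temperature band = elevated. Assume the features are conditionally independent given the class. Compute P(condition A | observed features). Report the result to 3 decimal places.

condition A: 0.6 × (1−0.85) × 0.15 × (1−0.35) × 0.6 = 0.005265
condition C: 0.4 × (1−0.05) × 0.05 × (1−0.5) × 0.2 = 0.0019
P(condition A | x) = 0.005265 / 0.007165 ≈ 0.735

0.735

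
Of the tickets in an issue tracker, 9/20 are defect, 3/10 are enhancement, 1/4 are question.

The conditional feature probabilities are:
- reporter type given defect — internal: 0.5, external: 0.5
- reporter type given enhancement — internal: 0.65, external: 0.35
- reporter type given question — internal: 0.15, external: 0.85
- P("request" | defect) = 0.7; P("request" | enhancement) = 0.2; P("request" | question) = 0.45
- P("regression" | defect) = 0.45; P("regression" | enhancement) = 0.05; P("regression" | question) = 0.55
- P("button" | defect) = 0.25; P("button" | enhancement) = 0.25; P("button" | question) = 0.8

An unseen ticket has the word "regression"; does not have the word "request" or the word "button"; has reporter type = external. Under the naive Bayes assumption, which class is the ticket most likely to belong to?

defect: 0.45 × 0.5 × (1−0.7) × 0.45 × (1−0.25) = 0.02278125
enhancement: 0.3 × 0.35 × (1−0.2) × 0.05 × (1−0.25) = 0.00315
question: 0.25 × 0.85 × (1−0.45) × 0.55 × (1−0.8) = 0.01285625
Highest score → defect.

defect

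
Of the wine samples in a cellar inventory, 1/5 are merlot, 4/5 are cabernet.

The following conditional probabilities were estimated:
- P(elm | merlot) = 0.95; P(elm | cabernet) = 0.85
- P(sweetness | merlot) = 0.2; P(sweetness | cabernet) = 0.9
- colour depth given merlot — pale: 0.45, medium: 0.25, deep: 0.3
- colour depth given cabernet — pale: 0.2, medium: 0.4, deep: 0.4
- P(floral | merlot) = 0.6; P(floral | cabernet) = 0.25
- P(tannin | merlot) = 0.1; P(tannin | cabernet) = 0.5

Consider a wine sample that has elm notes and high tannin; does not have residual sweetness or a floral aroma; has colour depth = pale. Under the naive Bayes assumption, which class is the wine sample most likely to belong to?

cabernet

merlot: 0.2 × 0.95 × (1−0.2) × 0.45 × (1−0.6) × 0.1 = 0.002736
cabernet: 0.8 × 0.85 × (1−0.9) × 0.2 × (1−0.25) × 0.5 = 0.0051
Highest score → cabernet.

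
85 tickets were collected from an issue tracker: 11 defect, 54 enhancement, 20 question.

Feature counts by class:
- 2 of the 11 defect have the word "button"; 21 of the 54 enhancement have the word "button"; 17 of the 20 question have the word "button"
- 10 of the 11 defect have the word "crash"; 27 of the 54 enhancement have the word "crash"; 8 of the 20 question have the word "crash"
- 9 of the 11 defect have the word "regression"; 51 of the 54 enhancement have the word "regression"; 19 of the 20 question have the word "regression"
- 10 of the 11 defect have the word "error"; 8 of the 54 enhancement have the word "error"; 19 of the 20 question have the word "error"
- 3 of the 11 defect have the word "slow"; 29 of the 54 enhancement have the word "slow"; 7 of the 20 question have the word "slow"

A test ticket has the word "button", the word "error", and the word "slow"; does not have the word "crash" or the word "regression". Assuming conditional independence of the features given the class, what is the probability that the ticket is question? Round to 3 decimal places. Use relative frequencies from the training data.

0.756

defect: (11/85) × (2/11) × (1/11) × (2/11) × (10/11) × (3/11) ≈ 0.0000964254
enhancement: (54/85) × (21/54) × (27/54) × (3/54) × (8/54) × (29/54) ≈ 0.000546007
question: (20/85) × (17/20) × (12/20) × (1/20) × (19/20) × (7/20) = 0.001995
P(question | x) = 0.001995 / 0.0026374324 ≈ 0.756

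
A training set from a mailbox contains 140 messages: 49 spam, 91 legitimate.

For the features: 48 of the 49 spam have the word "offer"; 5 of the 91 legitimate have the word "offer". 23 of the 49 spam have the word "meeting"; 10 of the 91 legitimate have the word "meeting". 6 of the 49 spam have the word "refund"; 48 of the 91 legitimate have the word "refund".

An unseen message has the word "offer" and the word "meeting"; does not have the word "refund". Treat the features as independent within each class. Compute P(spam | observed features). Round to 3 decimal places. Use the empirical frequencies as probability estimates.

spam: (49/140) × (48/49) × (23/49) × (43/49) ≈ 0.141227
legitimate: (91/140) × (5/91) × (10/91) × (43/91) ≈ 0.0018545
P(spam | x) = 0.141227 / 0.1430815 ≈ 0.987

0.987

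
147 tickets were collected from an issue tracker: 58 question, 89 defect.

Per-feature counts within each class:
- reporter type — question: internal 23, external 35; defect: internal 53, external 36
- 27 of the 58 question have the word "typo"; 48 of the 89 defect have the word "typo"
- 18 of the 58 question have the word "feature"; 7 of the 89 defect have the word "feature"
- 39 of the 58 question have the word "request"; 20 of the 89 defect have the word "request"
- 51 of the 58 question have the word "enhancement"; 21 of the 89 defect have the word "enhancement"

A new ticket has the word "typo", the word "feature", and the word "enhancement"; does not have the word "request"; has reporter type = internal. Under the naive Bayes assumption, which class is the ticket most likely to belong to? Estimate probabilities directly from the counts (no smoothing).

question: (58/147) × (23/58) × (27/58) × (18/58) × (19/58) × (51/58) ≈ 0.00651116
defect: (89/147) × (53/89) × (48/89) × (7/89) × (69/89) × (21/89) ≈ 0.00279773
Highest score → question.

question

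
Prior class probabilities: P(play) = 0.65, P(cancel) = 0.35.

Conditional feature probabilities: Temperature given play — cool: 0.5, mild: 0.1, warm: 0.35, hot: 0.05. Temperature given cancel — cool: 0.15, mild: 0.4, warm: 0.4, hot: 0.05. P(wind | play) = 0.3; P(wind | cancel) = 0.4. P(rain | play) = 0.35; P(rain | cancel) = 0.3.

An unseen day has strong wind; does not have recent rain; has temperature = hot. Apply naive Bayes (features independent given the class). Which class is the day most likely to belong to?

play: 0.65 × 0.05 × 0.3 × (1−0.35) = 0.0063375
cancel: 0.35 × 0.05 × 0.4 × (1−0.3) = 0.0049
Highest score → play.

play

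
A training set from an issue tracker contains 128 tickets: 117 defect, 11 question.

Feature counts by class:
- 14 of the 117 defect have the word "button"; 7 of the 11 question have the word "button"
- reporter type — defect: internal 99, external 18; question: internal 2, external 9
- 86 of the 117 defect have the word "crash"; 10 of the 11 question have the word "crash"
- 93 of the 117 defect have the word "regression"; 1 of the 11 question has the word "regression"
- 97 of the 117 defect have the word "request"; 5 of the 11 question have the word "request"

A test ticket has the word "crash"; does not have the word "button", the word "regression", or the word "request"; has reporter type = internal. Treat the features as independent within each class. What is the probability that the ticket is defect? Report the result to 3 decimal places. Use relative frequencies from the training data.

0.873

defect: (117/128) × (103/117) × (99/117) × (86/117) × (24/117) × (20/117) ≈ 0.0175493
question: (11/128) × (4/11) × (2/11) × (10/11) × (10/11) × (6/11) ≈ 0.0025613
P(defect | x) = 0.0175493 / 0.0201106 ≈ 0.873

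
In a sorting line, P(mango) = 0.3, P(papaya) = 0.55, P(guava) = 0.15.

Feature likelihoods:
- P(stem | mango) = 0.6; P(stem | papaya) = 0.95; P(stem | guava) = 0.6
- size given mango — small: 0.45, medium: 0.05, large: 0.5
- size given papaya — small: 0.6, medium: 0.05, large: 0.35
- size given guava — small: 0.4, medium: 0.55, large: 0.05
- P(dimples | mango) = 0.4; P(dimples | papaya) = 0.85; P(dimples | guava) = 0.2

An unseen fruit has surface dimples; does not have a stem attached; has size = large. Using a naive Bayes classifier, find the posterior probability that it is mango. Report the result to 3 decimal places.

mango: 0.3 × (1−0.6) × 0.5 × 0.4 = 0.024
papaya: 0.55 × (1−0.95) × 0.35 × 0.85 = 0.00818125
guava: 0.15 × (1−0.6) × 0.05 × 0.2 = 0.0006
P(mango | x) = 0.024 / 0.03278125 ≈ 0.732

0.732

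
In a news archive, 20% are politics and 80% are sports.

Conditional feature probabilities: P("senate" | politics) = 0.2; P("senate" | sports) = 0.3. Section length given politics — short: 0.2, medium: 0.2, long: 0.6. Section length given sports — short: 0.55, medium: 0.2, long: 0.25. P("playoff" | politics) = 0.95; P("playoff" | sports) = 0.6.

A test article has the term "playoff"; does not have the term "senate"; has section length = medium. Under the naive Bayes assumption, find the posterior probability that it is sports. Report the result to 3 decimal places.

0.689

politics: 0.2 × (1−0.2) × 0.2 × 0.95 = 0.0304
sports: 0.8 × (1−0.3) × 0.2 × 0.6 = 0.0672
P(sports | x) = 0.0672 / 0.0976 ≈ 0.689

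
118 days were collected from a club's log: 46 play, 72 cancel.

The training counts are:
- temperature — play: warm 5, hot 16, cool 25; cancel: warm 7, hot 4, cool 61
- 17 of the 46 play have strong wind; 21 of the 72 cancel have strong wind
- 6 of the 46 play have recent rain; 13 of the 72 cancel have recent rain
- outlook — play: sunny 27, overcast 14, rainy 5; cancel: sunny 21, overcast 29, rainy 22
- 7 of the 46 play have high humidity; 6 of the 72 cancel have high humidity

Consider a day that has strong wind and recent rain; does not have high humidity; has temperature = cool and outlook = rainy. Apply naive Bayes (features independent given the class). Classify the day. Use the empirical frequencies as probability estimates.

cancel

play: (46/118) × (25/46) × (17/46) × (6/46) × (5/46) × (39/46) ≈ 0.000941156
cancel: (72/118) × (61/72) × (21/72) × (13/72) × (22/72) × (66/72) ≈ 0.00762513
Highest score → cancel.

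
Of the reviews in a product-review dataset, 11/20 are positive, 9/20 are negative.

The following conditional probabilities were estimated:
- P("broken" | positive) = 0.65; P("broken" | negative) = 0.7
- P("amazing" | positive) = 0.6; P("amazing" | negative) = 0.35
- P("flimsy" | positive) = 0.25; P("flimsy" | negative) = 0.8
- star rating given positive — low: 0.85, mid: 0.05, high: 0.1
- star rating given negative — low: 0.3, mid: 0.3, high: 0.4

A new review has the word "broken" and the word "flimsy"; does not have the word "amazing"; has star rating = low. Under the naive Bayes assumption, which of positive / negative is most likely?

positive: 0.55 × 0.65 × (1−0.6) × 0.25 × 0.85 = 0.0303875
negative: 0.45 × 0.7 × (1−0.35) × 0.8 × 0.3 = 0.04914
Highest score → negative.

negative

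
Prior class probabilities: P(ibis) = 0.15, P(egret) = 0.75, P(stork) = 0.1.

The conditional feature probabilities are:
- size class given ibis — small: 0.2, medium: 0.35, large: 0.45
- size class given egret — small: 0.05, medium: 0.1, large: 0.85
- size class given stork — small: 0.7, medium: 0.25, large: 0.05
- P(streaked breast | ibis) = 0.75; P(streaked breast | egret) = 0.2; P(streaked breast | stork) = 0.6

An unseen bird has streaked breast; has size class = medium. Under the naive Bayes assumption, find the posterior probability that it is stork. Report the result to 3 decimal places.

0.216

ibis: 0.15 × 0.35 × 0.75 = 0.039375
egret: 0.75 × 0.1 × 0.2 = 0.015
stork: 0.1 × 0.25 × 0.6 = 0.015
P(stork | x) = 0.015 / 0.069375 ≈ 0.216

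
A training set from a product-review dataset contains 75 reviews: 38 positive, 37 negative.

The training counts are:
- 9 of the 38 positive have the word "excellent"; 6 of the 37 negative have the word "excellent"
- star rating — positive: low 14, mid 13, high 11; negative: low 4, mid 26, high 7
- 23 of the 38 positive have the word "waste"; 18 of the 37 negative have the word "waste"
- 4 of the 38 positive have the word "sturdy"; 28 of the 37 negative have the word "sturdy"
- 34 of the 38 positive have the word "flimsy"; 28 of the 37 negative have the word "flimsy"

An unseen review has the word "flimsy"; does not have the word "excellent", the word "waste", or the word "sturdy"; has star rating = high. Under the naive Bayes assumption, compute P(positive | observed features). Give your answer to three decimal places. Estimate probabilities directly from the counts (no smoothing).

0.827

positive: (38/75) × (29/38) × (11/38) × (15/38) × (34/38) × (34/38) ≈ 0.0353707
negative: (37/75) × (31/37) × (7/37) × (19/37) × (9/37) × (28/37) ≈ 0.00739172
P(positive | x) = 0.0353707 / 0.04276242 ≈ 0.827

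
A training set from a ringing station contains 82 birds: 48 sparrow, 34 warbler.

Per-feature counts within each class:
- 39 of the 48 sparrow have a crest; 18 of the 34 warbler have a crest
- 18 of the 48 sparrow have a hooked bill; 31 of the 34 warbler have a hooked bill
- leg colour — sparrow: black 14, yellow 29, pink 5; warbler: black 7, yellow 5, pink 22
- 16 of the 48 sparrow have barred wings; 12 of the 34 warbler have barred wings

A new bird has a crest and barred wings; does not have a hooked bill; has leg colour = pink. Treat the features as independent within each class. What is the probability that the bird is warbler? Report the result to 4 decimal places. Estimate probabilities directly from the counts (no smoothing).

0.3000

sparrow: (48/82) × (39/48) × (30/48) × (5/48) × (16/48) ≈ 0.0103214
warbler: (34/82) × (18/34) × (3/34) × (22/34) × (12/34) ≈ 0.00442331
P(warbler | x) = 0.00442331 / 0.01474471 ≈ 0.3000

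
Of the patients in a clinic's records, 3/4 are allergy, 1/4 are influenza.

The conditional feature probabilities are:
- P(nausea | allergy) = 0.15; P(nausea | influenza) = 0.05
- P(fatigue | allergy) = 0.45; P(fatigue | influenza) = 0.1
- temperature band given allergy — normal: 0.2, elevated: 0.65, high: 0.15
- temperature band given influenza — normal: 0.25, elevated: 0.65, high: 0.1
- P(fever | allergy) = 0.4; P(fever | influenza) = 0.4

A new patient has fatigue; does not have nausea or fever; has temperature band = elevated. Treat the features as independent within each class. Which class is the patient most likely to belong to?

allergy

allergy: 0.75 × (1−0.15) × 0.45 × 0.65 × (1−0.4) = 0.11188125
influenza: 0.25 × (1−0.05) × 0.1 × 0.65 × (1−0.4) = 0.0092625
Highest score → allergy.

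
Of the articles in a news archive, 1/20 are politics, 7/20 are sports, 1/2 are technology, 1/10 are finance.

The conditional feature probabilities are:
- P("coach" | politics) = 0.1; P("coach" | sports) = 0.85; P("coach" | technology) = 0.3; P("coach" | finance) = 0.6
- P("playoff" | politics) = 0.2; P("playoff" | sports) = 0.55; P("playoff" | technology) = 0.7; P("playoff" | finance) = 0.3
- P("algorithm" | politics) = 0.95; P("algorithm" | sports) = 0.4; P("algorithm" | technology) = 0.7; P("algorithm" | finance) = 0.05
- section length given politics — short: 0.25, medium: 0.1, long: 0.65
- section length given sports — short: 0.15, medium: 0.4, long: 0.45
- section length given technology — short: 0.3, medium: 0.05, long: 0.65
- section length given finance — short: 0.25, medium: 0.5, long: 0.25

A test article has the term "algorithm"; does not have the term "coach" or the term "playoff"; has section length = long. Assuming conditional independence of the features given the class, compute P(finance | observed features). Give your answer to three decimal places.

politics: 0.05 × (1−0.1) × (1−0.2) × 0.95 × 0.65 = 0.02223
sports: 0.35 × (1−0.85) × (1−0.55) × 0.4 × 0.45 = 0.0042525
technology: 0.5 × (1−0.3) × (1−0.7) × 0.7 × 0.65 = 0.047775
finance: 0.1 × (1−0.6) × (1−0.3) × 0.05 × 0.25 = 0.00035
P(finance | x) = 0.00035 / 0.0746075 ≈ 0.005

0.005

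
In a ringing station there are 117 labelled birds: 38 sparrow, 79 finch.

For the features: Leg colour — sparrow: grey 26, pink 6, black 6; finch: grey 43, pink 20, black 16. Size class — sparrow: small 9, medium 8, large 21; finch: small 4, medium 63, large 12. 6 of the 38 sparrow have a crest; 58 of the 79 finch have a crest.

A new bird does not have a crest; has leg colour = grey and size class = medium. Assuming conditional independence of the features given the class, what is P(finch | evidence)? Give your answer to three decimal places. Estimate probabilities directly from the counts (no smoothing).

sparrow: (38/117) × (26/38) × (8/38) × (32/38) ≈ 0.0393967
finch: (79/117) × (43/79) × (63/79) × (21/79) ≈ 0.0779091
P(finch | x) = 0.0779091 / 0.1173058 ≈ 0.664

0.664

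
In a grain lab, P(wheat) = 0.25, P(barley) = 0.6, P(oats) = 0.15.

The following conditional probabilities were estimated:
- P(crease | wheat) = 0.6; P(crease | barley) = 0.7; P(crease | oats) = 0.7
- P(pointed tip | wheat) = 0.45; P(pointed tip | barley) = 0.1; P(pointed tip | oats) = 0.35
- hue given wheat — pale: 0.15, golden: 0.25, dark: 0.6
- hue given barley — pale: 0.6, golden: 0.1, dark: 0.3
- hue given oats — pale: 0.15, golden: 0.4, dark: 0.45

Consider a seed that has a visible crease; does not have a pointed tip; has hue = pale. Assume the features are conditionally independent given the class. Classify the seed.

barley

wheat: 0.25 × 0.6 × (1−0.45) × 0.15 = 0.012375
barley: 0.6 × 0.7 × (1−0.1) × 0.6 = 0.2268
oats: 0.15 × 0.7 × (1−0.35) × 0.15 = 0.0102375
Highest score → barley.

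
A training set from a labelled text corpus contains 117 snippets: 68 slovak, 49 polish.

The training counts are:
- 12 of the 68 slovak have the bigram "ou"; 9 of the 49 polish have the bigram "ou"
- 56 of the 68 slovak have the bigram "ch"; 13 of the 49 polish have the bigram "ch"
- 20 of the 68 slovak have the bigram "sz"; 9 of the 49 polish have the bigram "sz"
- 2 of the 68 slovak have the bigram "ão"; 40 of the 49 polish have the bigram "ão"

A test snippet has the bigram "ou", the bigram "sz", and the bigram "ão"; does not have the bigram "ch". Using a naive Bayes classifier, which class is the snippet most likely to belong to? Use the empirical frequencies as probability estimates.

polish

slovak: (68/117) × (12/68) × (12/68) × (20/68) × (2/68) ≈ 0.00015657
polish: (49/117) × (9/49) × (36/49) × (9/49) × (40/49) ≈ 0.00847371
Highest score → polish.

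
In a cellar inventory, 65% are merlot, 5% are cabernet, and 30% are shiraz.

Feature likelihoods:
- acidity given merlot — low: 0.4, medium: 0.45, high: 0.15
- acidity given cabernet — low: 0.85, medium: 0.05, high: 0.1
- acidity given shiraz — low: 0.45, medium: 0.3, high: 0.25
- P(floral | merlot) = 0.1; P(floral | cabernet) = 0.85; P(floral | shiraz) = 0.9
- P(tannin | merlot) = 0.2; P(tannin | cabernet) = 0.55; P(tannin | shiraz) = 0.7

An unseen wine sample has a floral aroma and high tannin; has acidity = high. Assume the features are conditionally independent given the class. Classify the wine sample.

merlot: 0.65 × 0.15 × 0.1 × 0.2 = 0.00195
cabernet: 0.05 × 0.1 × 0.85 × 0.55 = 0.0023375
shiraz: 0.3 × 0.25 × 0.9 × 0.7 = 0.04725
Highest score → shiraz.

shiraz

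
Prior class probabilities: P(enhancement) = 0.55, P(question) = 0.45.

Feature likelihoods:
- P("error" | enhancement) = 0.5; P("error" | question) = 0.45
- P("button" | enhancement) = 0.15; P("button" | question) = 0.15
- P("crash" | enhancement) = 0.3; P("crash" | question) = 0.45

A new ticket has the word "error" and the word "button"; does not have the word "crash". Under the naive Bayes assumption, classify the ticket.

enhancement

enhancement: 0.55 × 0.5 × 0.15 × (1−0.3) = 0.028875
question: 0.45 × 0.45 × 0.15 × (1−0.45) = 0.01670625
Highest score → enhancement.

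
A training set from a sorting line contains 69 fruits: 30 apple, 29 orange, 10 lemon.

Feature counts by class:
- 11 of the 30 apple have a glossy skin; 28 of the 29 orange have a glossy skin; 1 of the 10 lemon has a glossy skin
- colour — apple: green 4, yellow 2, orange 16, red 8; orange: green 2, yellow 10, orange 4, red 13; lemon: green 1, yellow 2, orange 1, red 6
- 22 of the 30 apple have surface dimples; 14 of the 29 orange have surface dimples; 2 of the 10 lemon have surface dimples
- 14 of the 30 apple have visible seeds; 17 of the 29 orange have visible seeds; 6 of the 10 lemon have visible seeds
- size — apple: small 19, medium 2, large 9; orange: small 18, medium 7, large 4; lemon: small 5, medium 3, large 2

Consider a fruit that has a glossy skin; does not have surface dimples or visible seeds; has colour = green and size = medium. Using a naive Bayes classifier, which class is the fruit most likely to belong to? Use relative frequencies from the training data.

apple: (30/69) × (11/30) × (4/30) × (8/30) × (16/30) × (2/30) ≈ 0.000201539
orange: (29/69) × (28/29) × (2/29) × (15/29) × (12/29) × (7/29) ≈ 0.00144583
lemon: (10/69) × (1/10) × (1/10) × (8/10) × (4/10) × (3/10) ≈ 0.00013913
Highest score → orange.

orange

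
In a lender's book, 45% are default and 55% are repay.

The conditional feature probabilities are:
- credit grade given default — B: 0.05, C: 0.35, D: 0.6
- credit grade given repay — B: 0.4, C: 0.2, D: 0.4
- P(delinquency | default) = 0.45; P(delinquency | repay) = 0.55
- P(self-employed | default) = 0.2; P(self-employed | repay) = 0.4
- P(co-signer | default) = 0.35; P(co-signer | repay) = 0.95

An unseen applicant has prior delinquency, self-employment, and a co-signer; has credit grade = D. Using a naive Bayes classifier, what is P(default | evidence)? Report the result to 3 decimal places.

0.156

default: 0.45 × 0.6 × 0.45 × 0.2 × 0.35 = 0.008505
repay: 0.55 × 0.4 × 0.55 × 0.4 × 0.95 = 0.04598
P(default | x) = 0.008505 / 0.054485 ≈ 0.156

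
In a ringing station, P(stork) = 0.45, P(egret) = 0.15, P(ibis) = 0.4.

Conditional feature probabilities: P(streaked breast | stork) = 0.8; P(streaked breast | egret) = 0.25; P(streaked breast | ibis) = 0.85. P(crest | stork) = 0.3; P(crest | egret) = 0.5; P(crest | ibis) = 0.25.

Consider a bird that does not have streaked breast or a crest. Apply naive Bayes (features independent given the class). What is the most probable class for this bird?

stork: 0.45 × (1−0.8) × (1−0.3) = 0.063
egret: 0.15 × (1−0.25) × (1−0.5) = 0.05625
ibis: 0.4 × (1−0.85) × (1−0.25) = 0.045
Highest score → stork.

stork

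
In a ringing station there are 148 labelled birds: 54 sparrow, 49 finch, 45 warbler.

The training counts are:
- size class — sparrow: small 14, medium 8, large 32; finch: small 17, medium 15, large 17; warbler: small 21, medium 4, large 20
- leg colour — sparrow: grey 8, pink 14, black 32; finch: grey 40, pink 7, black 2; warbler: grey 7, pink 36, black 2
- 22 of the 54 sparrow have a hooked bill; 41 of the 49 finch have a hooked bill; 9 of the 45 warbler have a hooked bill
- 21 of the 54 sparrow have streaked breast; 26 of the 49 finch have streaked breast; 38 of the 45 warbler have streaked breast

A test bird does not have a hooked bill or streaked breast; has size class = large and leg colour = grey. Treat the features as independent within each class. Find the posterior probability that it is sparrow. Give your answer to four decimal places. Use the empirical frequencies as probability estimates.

sparrow: (54/148) × (32/54) × (8/54) × (32/54) × (33/54) ≈ 0.0116001
finch: (49/148) × (17/49) × (40/49) × (8/49) × (23/49) ≈ 0.00718583
warbler: (45/148) × (20/45) × (7/45) × (36/45) × (7/45) ≈ 0.00261595
P(sparrow | x) = 0.0116001 / 0.02140188 ≈ 0.5420

0.5420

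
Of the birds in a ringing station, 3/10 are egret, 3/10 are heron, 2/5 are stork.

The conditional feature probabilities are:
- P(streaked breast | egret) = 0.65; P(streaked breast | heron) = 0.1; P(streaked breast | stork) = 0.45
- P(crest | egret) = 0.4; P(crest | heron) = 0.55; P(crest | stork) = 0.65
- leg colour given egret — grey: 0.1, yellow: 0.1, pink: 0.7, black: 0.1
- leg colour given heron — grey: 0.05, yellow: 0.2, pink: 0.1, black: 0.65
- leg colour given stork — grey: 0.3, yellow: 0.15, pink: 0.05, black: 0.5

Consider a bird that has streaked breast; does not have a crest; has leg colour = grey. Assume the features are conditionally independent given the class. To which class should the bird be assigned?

egret: 0.3 × 0.65 × (1−0.4) × 0.1 = 0.0117
heron: 0.3 × 0.1 × (1−0.55) × 0.05 = 0.000675
stork: 0.4 × 0.45 × (1−0.65) × 0.3 = 0.0189
Highest score → stork.

stork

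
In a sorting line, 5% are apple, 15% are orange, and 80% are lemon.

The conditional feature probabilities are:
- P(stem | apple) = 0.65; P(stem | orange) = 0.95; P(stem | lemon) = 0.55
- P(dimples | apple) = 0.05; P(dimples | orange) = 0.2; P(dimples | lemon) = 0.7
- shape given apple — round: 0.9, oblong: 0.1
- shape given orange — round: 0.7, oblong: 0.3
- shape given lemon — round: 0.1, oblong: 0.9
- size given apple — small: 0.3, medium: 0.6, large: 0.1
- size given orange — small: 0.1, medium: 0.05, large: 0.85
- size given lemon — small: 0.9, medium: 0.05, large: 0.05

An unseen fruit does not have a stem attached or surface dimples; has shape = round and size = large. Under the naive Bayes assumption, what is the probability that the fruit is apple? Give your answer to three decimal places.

apple: 0.05 × (1−0.65) × (1−0.05) × 0.9 × 0.1 = 0.00149625
orange: 0.15 × (1−0.95) × (1−0.2) × 0.7 × 0.85 = 0.00357
lemon: 0.8 × (1−0.55) × (1−0.7) × 0.1 × 0.05 = 0.00054
P(apple | x) = 0.00149625 / 0.00560625 ≈ 0.267

0.267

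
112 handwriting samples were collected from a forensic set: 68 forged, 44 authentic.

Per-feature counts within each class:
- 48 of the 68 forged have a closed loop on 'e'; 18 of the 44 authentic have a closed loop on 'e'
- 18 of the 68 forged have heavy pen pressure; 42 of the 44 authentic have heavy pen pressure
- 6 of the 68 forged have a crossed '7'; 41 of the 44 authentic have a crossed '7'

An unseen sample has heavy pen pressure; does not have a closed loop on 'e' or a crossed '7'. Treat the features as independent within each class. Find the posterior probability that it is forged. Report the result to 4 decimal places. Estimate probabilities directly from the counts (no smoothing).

0.7404

forged: (68/112) × (20/68) × (18/68) × (62/68) ≈ 0.0430981
authentic: (44/112) × (26/44) × (42/44) × (3/44) ≈ 0.0151085
P(forged | x) = 0.0430981 / 0.0582066 ≈ 0.7404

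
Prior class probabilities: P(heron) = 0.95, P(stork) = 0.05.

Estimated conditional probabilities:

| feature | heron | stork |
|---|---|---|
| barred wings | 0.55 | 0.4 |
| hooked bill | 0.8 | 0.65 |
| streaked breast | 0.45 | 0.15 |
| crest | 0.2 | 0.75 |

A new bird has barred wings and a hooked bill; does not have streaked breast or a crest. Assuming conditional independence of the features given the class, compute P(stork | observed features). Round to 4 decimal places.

0.0148

heron: 0.95 × 0.55 × 0.8 × (1−0.45) × (1−0.2) = 0.18392
stork: 0.05 × 0.4 × 0.65 × (1−0.15) × (1−0.75) = 0.0027625
P(stork | x) = 0.0027625 / 0.1866825 ≈ 0.0148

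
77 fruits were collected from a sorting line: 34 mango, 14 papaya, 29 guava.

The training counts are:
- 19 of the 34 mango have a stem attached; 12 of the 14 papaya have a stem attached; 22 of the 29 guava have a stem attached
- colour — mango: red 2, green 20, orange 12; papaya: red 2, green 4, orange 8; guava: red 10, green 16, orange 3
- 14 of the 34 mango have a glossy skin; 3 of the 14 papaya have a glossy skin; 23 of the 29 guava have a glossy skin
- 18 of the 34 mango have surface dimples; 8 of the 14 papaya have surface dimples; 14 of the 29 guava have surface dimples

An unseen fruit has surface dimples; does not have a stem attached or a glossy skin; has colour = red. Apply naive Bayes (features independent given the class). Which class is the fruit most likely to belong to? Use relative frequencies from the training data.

mango: (34/77) × (15/34) × (2/34) × (20/34) × (18/34) ≈ 0.00356859
papaya: (14/77) × (2/14) × (2/14) × (11/14) × (8/14) ≈ 0.00166597
guava: (29/77) × (7/29) × (10/29) × (6/29) × (14/29) ≈ 0.00313107
Highest score → mango.

mango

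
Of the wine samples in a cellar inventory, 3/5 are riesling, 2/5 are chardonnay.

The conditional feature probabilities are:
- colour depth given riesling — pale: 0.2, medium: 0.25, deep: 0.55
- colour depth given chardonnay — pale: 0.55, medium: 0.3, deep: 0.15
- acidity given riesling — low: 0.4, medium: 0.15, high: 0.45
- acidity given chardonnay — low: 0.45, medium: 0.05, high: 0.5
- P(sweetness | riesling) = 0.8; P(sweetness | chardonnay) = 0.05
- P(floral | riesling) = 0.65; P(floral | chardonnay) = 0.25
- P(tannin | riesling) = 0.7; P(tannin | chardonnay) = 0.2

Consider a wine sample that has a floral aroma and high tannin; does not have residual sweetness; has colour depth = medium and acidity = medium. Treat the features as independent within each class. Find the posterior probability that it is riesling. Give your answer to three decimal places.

0.878

riesling: 0.6 × 0.25 × 0.15 × (1−0.8) × 0.65 × 0.7 = 0.0020475
chardonnay: 0.4 × 0.3 × 0.05 × (1−0.05) × 0.25 × 0.2 = 0.000285
P(riesling | x) = 0.0020475 / 0.0023325 ≈ 0.878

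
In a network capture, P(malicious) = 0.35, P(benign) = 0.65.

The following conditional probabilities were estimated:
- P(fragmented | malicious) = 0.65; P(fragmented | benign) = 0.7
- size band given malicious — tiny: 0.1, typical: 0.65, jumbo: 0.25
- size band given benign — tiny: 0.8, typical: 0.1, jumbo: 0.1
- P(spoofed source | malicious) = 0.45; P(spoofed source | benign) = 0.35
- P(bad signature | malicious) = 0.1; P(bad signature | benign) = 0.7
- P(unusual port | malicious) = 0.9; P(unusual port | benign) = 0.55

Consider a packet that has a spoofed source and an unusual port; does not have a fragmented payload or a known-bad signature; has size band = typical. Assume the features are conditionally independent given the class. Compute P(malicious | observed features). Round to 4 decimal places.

malicious: 0.35 × (1−0.65) × 0.65 × 0.45 × (1−0.1) × 0.9 = 0.0290233125
benign: 0.65 × (1−0.7) × 0.1 × 0.35 × (1−0.7) × 0.55 = 0.001126125
P(malicious | x) = 0.0290233125 / 0.0301494375 ≈ 0.9626

0.9626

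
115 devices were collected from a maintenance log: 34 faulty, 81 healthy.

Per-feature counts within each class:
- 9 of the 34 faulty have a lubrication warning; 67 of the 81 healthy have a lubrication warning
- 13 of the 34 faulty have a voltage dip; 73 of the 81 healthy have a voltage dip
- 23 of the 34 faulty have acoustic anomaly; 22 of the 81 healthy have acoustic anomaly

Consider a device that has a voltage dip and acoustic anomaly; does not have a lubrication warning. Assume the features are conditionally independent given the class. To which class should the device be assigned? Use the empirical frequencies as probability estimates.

faulty: (34/115) × (25/34) × (13/34) × (23/34) ≈ 0.0562284
healthy: (81/115) × (14/81) × (73/81) × (22/81) ≈ 0.0297993
Highest score → faulty.

faulty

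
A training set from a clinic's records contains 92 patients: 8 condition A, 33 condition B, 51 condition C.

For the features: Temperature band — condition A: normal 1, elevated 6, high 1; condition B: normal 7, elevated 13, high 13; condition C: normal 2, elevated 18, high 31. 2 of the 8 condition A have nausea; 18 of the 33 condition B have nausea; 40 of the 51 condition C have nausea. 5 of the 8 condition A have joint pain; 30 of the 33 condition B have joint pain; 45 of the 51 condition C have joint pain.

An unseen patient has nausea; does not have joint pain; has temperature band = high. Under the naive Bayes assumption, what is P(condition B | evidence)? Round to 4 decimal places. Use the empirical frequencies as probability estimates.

condition A: (8/92) × (1/8) × (2/8) × (3/8) ≈ 0.00101902
condition B: (33/92) × (13/33) × (18/33) × (3/33) ≈ 0.00700683
condition C: (51/92) × (31/51) × (40/51) × (6/51) ≈ 0.0310917
P(condition B | x) = 0.00700683 / 0.03911755 ≈ 0.1791

0.1791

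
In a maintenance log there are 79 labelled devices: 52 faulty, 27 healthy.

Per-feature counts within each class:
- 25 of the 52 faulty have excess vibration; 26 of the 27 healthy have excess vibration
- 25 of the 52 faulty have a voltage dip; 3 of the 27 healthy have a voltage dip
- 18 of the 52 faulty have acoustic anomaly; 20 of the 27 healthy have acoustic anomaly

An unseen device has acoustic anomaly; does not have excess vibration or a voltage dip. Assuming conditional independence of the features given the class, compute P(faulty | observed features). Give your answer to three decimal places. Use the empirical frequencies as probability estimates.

0.881

faulty: (52/79) × (27/52) × (27/52) × (18/52) ≈ 0.061428
healthy: (27/79) × (1/27) × (24/27) × (20/27) ≈ 0.00833464
P(faulty | x) = 0.061428 / 0.06976264 ≈ 0.881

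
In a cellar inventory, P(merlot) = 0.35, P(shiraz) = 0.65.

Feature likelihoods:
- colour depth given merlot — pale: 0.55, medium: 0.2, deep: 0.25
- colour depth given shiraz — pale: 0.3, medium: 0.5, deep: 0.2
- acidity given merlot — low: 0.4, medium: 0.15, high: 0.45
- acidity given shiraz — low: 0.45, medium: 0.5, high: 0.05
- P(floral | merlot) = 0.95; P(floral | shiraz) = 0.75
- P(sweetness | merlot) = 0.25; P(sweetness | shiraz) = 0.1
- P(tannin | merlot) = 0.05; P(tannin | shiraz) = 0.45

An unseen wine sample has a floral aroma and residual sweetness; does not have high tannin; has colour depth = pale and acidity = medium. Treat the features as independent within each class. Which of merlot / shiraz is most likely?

merlot: 0.35 × 0.55 × 0.15 × 0.95 × 0.25 × (1−0.05) = 0.006514921875
shiraz: 0.65 × 0.3 × 0.5 × 0.75 × 0.1 × (1−0.45) = 0.004021875
Highest score → merlot.

merlot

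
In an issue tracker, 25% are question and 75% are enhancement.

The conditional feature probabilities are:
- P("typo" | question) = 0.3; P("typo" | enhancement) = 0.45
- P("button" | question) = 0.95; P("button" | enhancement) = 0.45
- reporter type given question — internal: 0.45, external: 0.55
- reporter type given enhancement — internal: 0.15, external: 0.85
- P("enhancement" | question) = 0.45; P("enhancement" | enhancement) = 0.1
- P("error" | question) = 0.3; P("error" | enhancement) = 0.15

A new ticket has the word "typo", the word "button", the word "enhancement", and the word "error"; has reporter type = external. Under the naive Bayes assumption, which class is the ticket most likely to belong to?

question

question: 0.25 × 0.3 × 0.95 × 0.55 × 0.45 × 0.3 = 0.0052903125
enhancement: 0.75 × 0.45 × 0.45 × 0.85 × 0.1 × 0.15 = 0.00193640625
Highest score → question.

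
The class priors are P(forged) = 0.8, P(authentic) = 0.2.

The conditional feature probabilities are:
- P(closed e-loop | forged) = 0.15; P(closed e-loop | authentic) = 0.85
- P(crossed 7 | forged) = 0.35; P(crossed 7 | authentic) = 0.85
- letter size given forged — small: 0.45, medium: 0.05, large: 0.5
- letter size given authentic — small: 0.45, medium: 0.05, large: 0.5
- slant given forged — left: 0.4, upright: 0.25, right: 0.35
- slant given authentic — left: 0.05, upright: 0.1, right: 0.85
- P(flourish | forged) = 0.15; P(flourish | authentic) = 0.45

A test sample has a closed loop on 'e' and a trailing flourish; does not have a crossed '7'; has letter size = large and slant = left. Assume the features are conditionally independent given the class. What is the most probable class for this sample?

forged: 0.8 × 0.15 × (1−0.35) × 0.5 × 0.4 × 0.15 = 0.00234
authentic: 0.2 × 0.85 × (1−0.85) × 0.5 × 0.05 × 0.45 = 0.000286875
Highest score → forged.

forged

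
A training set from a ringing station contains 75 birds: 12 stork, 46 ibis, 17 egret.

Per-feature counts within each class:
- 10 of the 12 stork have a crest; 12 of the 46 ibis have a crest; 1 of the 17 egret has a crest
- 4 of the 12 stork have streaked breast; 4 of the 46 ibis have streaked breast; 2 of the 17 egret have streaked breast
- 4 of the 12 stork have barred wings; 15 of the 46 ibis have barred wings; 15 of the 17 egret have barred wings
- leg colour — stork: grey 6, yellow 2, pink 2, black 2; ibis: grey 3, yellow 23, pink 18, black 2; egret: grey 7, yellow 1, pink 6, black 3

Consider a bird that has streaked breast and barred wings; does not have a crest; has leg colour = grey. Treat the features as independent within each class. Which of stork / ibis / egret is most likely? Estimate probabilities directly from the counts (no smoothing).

egret

stork: (12/75) × (2/12) × (4/12) × (4/12) × (6/12) ≈ 0.00148148
ibis: (46/75) × (34/46) × (4/46) × (15/46) × (3/46) ≈ 0.000838333
egret: (17/75) × (16/17) × (2/17) × (15/17) × (7/17) ≈ 0.00911866
Highest score → egret.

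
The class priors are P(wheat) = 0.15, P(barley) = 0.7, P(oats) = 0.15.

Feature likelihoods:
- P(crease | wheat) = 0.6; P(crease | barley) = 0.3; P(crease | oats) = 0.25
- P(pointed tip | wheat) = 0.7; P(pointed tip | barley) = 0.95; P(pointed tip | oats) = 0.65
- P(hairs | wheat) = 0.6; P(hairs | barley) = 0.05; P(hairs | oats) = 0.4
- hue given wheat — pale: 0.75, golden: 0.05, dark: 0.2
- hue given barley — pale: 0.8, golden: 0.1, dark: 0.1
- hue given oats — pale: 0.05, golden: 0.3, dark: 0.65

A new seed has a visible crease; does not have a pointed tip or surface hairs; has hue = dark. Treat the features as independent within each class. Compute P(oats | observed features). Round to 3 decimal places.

wheat: 0.15 × 0.6 × (1−0.7) × (1−0.6) × 0.2 = 0.00216
barley: 0.7 × 0.3 × (1−0.95) × (1−0.05) × 0.1 = 0.0009975
oats: 0.15 × 0.25 × (1−0.65) × (1−0.4) × 0.65 = 0.00511875
P(oats | x) = 0.00511875 / 0.00827625 ≈ 0.618

0.618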